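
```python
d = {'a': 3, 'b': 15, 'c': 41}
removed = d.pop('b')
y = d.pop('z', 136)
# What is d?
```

After line 1: d = {'a': 3, 'b': 15, 'c': 41}
After line 2 (pop 'b' returns 15): d = {'a': 3, 'c': 41}, removed = 15
After line 3 (pop 'z' missing, returns default 136): d = {'a': 3, 'c': 41}, y = 136

{'a': 3, 'c': 41}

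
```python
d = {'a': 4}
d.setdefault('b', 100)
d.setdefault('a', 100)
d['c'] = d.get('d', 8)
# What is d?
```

After line 1: d = {'a': 4}
After line 2 (setdefault adds 'b'=100): d = {'a': 4, 'b': 100}
After line 3 (setdefault 'a' no-op, already exists): d = {'a': 4, 'b': 100}
After line 4 (get('d', 8) returns default since 'd' not in d): d = {'a': 4, 'b': 100, 'c': 8}

{'a': 4, 'b': 100, 'c': 8}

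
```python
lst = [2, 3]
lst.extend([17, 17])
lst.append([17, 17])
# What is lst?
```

After line 1: lst = [2, 3]
After line 2 (extend unpacks [17, 17]): lst = [2, 3, 17, 17]
After line 3 (append adds [17, 17] as single element): lst = [2, 3, 17, 17, [17, 17]]

[2, 3, 17, 17, [17, 17]]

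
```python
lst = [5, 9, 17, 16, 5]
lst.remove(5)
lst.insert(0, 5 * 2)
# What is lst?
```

After line 1: lst = [5, 9, 17, 16, 5]
After line 2 (remove first 5): lst = [9, 17, 16, 5]
After line 3 (insert 10 at index 0): lst = [10, 9, 17, 16, 5]

[10, 9, 17, 16, 5]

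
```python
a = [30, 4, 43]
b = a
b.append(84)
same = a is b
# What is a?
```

After line 1: a = [30, 4, 43]
After line 2 (b = a is an alias, same object): a = [30, 4, 43], b = [30, 4, 43]
After line 3 (b.append mutates the shared list): a = [30, 4, 43, 84], b = [30, 4, 43, 84]
After line 4 (same = a is b; same object -> True): same = True

[30, 4, 43, 84]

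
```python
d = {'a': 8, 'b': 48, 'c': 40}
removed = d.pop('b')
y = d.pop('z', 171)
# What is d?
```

After line 1: d = {'a': 8, 'b': 48, 'c': 40}
After line 2 (pop 'b' returns 48): d = {'a': 8, 'c': 40}, removed = 48
After line 3 (pop 'z' missing, returns default 171): d = {'a': 8, 'c': 40}, y = 171

{'a': 8, 'c': 40}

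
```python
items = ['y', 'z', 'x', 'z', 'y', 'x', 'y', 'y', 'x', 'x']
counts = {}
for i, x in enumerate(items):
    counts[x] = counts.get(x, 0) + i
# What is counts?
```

Initial: counts = {}, items = ['y', 'z', 'x', 'z', 'y', 'x', 'y', 'y', 'x', 'x']
i=0, x='y': counts = {'y': 0}
i=1, x='z': counts = {'y': 0, 'z': 1}
i=2, x='x': counts = {'y': 0, 'z': 1, 'x': 2}
i=3, x='z': counts = {'y': 0, 'z': 4, 'x': 2}
i=4, x='y': counts = {'y': 4, 'z': 4, 'x': 2}
i=5, x='x': counts = {'y': 4, 'z': 4, 'x': 7}
i=6, x='y': counts = {'y': 10, 'z': 4, 'x': 7}
i=7, x='y': counts = {'y': 17, 'z': 4, 'x': 7}
i=8, x='x': counts = {'y': 17, 'z': 4, 'x': 15}
i=9, x='x': counts = {'y': 17, 'z': 4, 'x': 24}

{'y': 17, 'z': 4, 'x': 24}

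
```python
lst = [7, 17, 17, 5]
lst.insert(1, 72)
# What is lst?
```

[7, 72, 17, 17, 5]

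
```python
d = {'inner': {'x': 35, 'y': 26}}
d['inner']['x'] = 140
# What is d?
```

After line 1: d = {'inner': {'x': 35, 'y': 26}}
After line 2 (inner x overwritten): d = {'inner': {'x': 140, 'y': 26}}

{'inner': {'x': 140, 'y': 26}}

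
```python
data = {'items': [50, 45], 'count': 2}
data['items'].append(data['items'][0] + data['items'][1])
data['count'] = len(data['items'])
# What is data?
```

After line 1: data = {'items': [50, 45], 'count': 2}
After line 2 (append 50 + 45 = 95): data = {'items': [50, 45, 95], 'count': 2}
After line 3 (count = len(items) = 3): data = {'items': [50, 45, 95], 'count': 3}

{'items': [50, 45, 95], 'count': 3}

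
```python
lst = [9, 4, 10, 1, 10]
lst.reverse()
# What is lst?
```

[10, 1, 10, 4, 9]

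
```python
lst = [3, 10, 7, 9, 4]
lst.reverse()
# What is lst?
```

[4, 9, 7, 10, 3]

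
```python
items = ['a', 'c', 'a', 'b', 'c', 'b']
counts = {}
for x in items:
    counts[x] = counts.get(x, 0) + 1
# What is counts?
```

Initial: counts = {}, items = ['a', 'c', 'a', 'b', 'c', 'b']
See 'a': counts = {'a': 1}
See 'c': counts = {'a': 1, 'c': 1}
See 'a': counts = {'a': 2, 'c': 1}
See 'b': counts = {'a': 2, 'c': 1, 'b': 1}
See 'c': counts = {'a': 2, 'c': 2, 'b': 1}
See 'b': counts = {'a': 2, 'c': 2, 'b': 2}

{'a': 2, 'c': 2, 'b': 2}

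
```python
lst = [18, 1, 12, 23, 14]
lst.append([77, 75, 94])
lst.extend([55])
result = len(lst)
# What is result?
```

After line 1: lst = [18, 1, 12, 23, 14]
After line 2 (append adds [77, 75, 94] as single element): lst = [18, 1, 12, 23, 14, [77, 75, 94]]
After line 3 (extend unpacks [55], adds 55): lst = [18, 1, 12, 23, 14, [77, 75, 94], 55]
After line 4: result = len(lst) = 7

7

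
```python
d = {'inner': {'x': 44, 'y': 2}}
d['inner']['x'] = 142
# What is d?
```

After line 1: d = {'inner': {'x': 44, 'y': 2}}
After line 2 (inner x overwritten): d = {'inner': {'x': 142, 'y': 2}}

{'inner': {'x': 142, 'y': 2}}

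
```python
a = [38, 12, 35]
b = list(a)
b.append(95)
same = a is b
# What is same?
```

After line 1: a = [38, 12, 35]
After line 2 (b = list(a) is a shallow copy, new object): a = [38, 12, 35], b = [38, 12, 35]
After line 3 (append only mutates b): a = [38, 12, 35], b = [38, 12, 35, 95]
After line 4 (same = a is b; different objects -> False): same = False

False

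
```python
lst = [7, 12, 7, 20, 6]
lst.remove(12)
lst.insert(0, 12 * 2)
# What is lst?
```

After line 1: lst = [7, 12, 7, 20, 6]
After line 2 (remove first 12): lst = [7, 7, 20, 6]
After line 3 (insert 24 at index 0): lst = [24, 7, 7, 20, 6]

[24, 7, 7, 20, 6]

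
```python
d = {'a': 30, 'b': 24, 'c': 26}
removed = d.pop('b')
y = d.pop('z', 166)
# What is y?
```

After line 1: d = {'a': 30, 'b': 24, 'c': 26}
After line 2 (pop 'b' returns 24): d = {'a': 30, 'c': 26}, removed = 24
After line 3 (pop 'z' missing, returns default 166): d = {'a': 30, 'c': 26}, y = 166

166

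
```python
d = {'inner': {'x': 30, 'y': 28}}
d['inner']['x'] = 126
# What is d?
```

After line 1: d = {'inner': {'x': 30, 'y': 28}}
After line 2 (inner x overwritten): d = {'inner': {'x': 126, 'y': 28}}

{'inner': {'x': 126, 'y': 28}}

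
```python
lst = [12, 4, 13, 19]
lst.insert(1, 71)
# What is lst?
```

[12, 71, 4, 13, 19]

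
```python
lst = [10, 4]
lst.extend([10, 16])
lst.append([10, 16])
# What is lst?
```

After line 1: lst = [10, 4]
After line 2 (extend unpacks [10, 16]): lst = [10, 4, 10, 16]
After line 3 (append adds [10, 16] as single element): lst = [10, 4, 10, 16, [10, 16]]

[10, 4, 10, 16, [10, 16]]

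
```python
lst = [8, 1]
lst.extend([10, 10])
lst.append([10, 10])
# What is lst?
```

After line 1: lst = [8, 1]
After line 2 (extend unpacks [10, 10]): lst = [8, 1, 10, 10]
After line 3 (append adds [10, 10] as single element): lst = [8, 1, 10, 10, [10, 10]]

[8, 1, 10, 10, [10, 10]]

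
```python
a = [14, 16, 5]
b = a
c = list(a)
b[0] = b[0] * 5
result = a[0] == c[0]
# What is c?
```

After line 1: a = [14, 16, 5]
After line 2 (b = a, alias): a = [14, 16, 5], b = [14, 16, 5]
After line 3 (c = list(a) is a copy, new object): c = [14, 16, 5]
After line 4 (b[0] = 14 * 5 = 70; mutates shared a/b): a = b = [70, 16, 5], c = [14, 16, 5]
After line 5 (a[0] = 70, c[0] = 14; result = False)

[14, 16, 5]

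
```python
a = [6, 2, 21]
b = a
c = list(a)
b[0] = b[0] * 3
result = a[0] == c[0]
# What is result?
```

After line 1: a = [6, 2, 21]
After line 2 (b = a, alias): a = [6, 2, 21], b = [6, 2, 21]
After line 3 (c = list(a) is a copy, new object): c = [6, 2, 21]
After line 4 (b[0] = 6 * 3 = 18; mutates shared a/b): a = b = [18, 2, 21], c = [6, 2, 21]
After line 5 (a[0] = 18, c[0] = 6; result = False)

False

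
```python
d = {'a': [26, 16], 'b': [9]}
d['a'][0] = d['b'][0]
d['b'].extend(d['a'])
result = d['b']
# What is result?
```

After line 1: d = {'a': [26, 16], 'b': [9]}
After line 2 (a[0] = b[0] = 9): d = {'a': [9, 16], 'b': [9]}
After line 3 (b.extend(a) appends [9, 16]): d = {'a': [9, 16], 'b': [9, 9, 16]}
After line 4: result = d['b'] = [9, 9, 16]

[9, 9, 16]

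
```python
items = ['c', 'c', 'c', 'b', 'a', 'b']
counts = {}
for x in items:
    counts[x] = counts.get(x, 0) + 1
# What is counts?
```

Initial: counts = {}, items = ['c', 'c', 'c', 'b', 'a', 'b']
See 'c': counts = {'c': 1}
See 'c': counts = {'c': 2}
See 'c': counts = {'c': 3}
See 'b': counts = {'c': 3, 'b': 1}
See 'a': counts = {'c': 3, 'b': 1, 'a': 1}
See 'b': counts = {'c': 3, 'b': 2, 'a': 1}

{'c': 3, 'b': 2, 'a': 1}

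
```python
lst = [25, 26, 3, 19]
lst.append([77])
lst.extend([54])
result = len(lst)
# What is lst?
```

After line 1: lst = [25, 26, 3, 19]
After line 2 (append adds [77] as single element): lst = [25, 26, 3, 19, [77]]
After line 3 (extend unpacks [54], adds 54): lst = [25, 26, 3, 19, [77], 54]
After line 4: result = len(lst) = 6

[25, 26, 3, 19, [77], 54]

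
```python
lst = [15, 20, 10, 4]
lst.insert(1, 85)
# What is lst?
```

[15, 85, 20, 10, 4]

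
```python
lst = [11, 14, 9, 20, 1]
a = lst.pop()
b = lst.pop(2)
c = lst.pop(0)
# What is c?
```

After line 1: lst = [11, 14, 9, 20, 1]
After line 2 (pop() -> a = 1): lst = [11, 14, 9, 20]
After line 3 (pop(2) -> b = 9): lst = [11, 14, 20]
After line 4 (pop(0) -> c = 11): lst = [14, 20]

11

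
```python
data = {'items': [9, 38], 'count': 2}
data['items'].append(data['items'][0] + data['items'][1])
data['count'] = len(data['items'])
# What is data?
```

After line 1: data = {'items': [9, 38], 'count': 2}
After line 2 (append 9 + 38 = 47): data = {'items': [9, 38, 47], 'count': 2}
After line 3 (count = len(items) = 3): data = {'items': [9, 38, 47], 'count': 3}

{'items': [9, 38, 47], 'count': 3}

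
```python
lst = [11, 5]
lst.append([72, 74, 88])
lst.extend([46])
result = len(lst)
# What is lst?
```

After line 1: lst = [11, 5]
After line 2 (append adds [72, 74, 88] as single element): lst = [11, 5, [72, 74, 88]]
After line 3 (extend unpacks [46], adds 46): lst = [11, 5, [72, 74, 88], 46]
After line 4: result = len(lst) = 4

[11, 5, [72, 74, 88], 46]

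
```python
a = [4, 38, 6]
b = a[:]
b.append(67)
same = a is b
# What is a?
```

After line 1: a = [4, 38, 6]
After line 2 (b = a[:] is a shallow copy, new object): a = [4, 38, 6], b = [4, 38, 6]
After line 3 (append only mutates b): a = [4, 38, 6], b = [4, 38, 6, 67]
After line 4 (same = a is b; different objects -> False): same = False

[4, 38, 6]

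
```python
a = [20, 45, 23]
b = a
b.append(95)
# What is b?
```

After line 1: a = [20, 45, 23]
After line 2 (b = a is an alias, same object): a = [20, 45, 23], b = [20, 45, 23]
After line 3 (b.append mutates the shared list): a = [20, 45, 23, 95], b = [20, 45, 23, 95]

[20, 45, 23, 95]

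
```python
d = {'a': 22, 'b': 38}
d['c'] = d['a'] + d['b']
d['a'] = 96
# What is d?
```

After line 1: d = {'a': 22, 'b': 38}
After line 2 (d['c'] = 22 + 38): d = {'a': 22, 'b': 38, 'c': 60}
After line 3: d = {'a': 96, 'b': 38, 'c': 60}

{'a': 96, 'b': 38, 'c': 60}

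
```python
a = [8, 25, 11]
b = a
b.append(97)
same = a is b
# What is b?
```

After line 1: a = [8, 25, 11]
After line 2 (b = a is an alias, same object): a = [8, 25, 11], b = [8, 25, 11]
After line 3 (b.append mutates the shared list): a = [8, 25, 11, 97], b = [8, 25, 11, 97]
After line 4 (same = a is b; same object -> True): same = True

[8, 25, 11, 97]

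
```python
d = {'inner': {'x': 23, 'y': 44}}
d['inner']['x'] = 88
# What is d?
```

After line 1: d = {'inner': {'x': 23, 'y': 44}}
After line 2 (inner x overwritten): d = {'inner': {'x': 88, 'y': 44}}

{'inner': {'x': 88, 'y': 44}}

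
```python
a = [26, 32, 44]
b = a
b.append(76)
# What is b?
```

After line 1: a = [26, 32, 44]
After line 2 (b = a is an alias, same object): a = [26, 32, 44], b = [26, 32, 44]
After line 3 (b.append mutates the shared list): a = [26, 32, 44, 76], b = [26, 32, 44, 76]

[26, 32, 44, 76]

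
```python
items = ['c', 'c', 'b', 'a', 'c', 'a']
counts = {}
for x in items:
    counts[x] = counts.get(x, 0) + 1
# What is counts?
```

Initial: counts = {}, items = ['c', 'c', 'b', 'a', 'c', 'a']
See 'c': counts = {'c': 1}
See 'c': counts = {'c': 2}
See 'b': counts = {'c': 2, 'b': 1}
See 'a': counts = {'c': 2, 'b': 1, 'a': 1}
See 'c': counts = {'c': 3, 'b': 1, 'a': 1}
See 'a': counts = {'c': 3, 'b': 1, 'a': 2}

{'c': 3, 'b': 1, 'a': 2}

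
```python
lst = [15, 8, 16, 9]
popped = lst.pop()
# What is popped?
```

9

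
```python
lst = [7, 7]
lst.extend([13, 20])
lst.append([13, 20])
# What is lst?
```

After line 1: lst = [7, 7]
After line 2 (extend unpacks [13, 20]): lst = [7, 7, 13, 20]
After line 3 (append adds [13, 20] as single element): lst = [7, 7, 13, 20, [13, 20]]

[7, 7, 13, 20, [13, 20]]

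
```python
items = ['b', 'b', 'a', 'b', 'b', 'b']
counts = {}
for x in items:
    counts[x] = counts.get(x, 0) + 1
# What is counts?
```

Initial: counts = {}, items = ['b', 'b', 'a', 'b', 'b', 'b']
See 'b': counts = {'b': 1}
See 'b': counts = {'b': 2}
See 'a': counts = {'b': 2, 'a': 1}
See 'b': counts = {'b': 3, 'a': 1}
See 'b': counts = {'b': 4, 'a': 1}
See 'b': counts = {'b': 5, 'a': 1}

{'b': 5, 'a': 1}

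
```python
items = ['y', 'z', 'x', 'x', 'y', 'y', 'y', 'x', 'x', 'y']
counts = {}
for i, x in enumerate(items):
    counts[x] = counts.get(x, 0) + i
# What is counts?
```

Initial: counts = {}, items = ['y', 'z', 'x', 'x', 'y', 'y', 'y', 'x', 'x', 'y']
i=0, x='y': counts = {'y': 0}
i=1, x='z': counts = {'y': 0, 'z': 1}
i=2, x='x': counts = {'y': 0, 'z': 1, 'x': 2}
i=3, x='x': counts = {'y': 0, 'z': 1, 'x': 5}
i=4, x='y': counts = {'y': 4, 'z': 1, 'x': 5}
i=5, x='y': counts = {'y': 9, 'z': 1, 'x': 5}
i=6, x='y': counts = {'y': 15, 'z': 1, 'x': 5}
i=7, x='x': counts = {'y': 15, 'z': 1, 'x': 12}
i=8, x='x': counts = {'y': 15, 'z': 1, 'x': 20}
i=9, x='y': counts = {'y': 24, 'z': 1, 'x': 20}

{'y': 24, 'z': 1, 'x': 20}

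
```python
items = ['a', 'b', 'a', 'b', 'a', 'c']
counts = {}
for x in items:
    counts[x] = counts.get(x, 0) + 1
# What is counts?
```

Initial: counts = {}, items = ['a', 'b', 'a', 'b', 'a', 'c']
See 'a': counts = {'a': 1}
See 'b': counts = {'a': 1, 'b': 1}
See 'a': counts = {'a': 2, 'b': 1}
See 'b': counts = {'a': 2, 'b': 2}
See 'a': counts = {'a': 3, 'b': 2}
See 'c': counts = {'a': 3, 'b': 2, 'c': 1}

{'a': 3, 'b': 2, 'c': 1}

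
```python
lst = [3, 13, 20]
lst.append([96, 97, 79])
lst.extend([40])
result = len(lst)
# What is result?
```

After line 1: lst = [3, 13, 20]
After line 2 (append adds [96, 97, 79] as single element): lst = [3, 13, 20, [96, 97, 79]]
After line 3 (extend unpacks [40], adds 40): lst = [3, 13, 20, [96, 97, 79], 40]
After line 4: result = len(lst) = 5

5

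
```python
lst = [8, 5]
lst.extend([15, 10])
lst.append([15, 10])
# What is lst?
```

After line 1: lst = [8, 5]
After line 2 (extend unpacks [15, 10]): lst = [8, 5, 15, 10]
After line 3 (append adds [15, 10] as single element): lst = [8, 5, 15, 10, [15, 10]]

[8, 5, 15, 10, [15, 10]]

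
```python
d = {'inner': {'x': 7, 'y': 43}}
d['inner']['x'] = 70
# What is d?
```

After line 1: d = {'inner': {'x': 7, 'y': 43}}
After line 2 (inner x overwritten): d = {'inner': {'x': 70, 'y': 43}}

{'inner': {'x': 70, 'y': 43}}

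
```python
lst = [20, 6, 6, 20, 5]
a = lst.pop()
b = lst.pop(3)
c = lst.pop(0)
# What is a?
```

After line 1: lst = [20, 6, 6, 20, 5]
After line 2 (pop() -> a = 5): lst = [20, 6, 6, 20]
After line 3 (pop(3) -> b = 20): lst = [20, 6, 6]
After line 4 (pop(0) -> c = 20): lst = [6, 6]

5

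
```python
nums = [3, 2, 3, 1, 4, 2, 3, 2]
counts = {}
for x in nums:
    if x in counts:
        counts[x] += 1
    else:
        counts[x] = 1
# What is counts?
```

Initial: counts = {}, nums = [3, 2, 3, 1, 4, 2, 3, 2]
See 3: counts = {3: 1}
See 2: counts = {3: 1, 2: 1}
See 3: counts = {3: 2, 2: 1}
See 1: counts = {3: 2, 2: 1, 1: 1}
See 4: counts = {3: 2, 2: 1, 1: 1, 4: 1}
See 2: counts = {3: 2, 2: 2, 1: 1, 4: 1}
See 3: counts = {3: 3, 2: 2, 1: 1, 4: 1}
See 2: counts = {3: 3, 2: 3, 1: 1, 4: 1}

{3: 3, 2: 3, 1: 1, 4: 1}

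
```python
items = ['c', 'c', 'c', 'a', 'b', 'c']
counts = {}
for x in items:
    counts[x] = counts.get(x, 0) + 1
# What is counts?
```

Initial: counts = {}, items = ['c', 'c', 'c', 'a', 'b', 'c']
See 'c': counts = {'c': 1}
See 'c': counts = {'c': 2}
See 'c': counts = {'c': 3}
See 'a': counts = {'c': 3, 'a': 1}
See 'b': counts = {'c': 3, 'a': 1, 'b': 1}
See 'c': counts = {'c': 4, 'a': 1, 'b': 1}

{'c': 4, 'a': 1, 'b': 1}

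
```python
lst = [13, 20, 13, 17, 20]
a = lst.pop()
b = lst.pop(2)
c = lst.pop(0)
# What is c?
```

After line 1: lst = [13, 20, 13, 17, 20]
After line 2 (pop() -> a = 20): lst = [13, 20, 13, 17]
After line 3 (pop(2) -> b = 13): lst = [13, 20, 17]
After line 4 (pop(0) -> c = 13): lst = [20, 17]

13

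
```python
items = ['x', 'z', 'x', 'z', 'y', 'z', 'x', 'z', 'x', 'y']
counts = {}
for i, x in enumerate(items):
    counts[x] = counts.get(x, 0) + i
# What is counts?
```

Initial: counts = {}, items = ['x', 'z', 'x', 'z', 'y', 'z', 'x', 'z', 'x', 'y']
i=0, x='x': counts = {'x': 0}
i=1, x='z': counts = {'x': 0, 'z': 1}
i=2, x='x': counts = {'x': 2, 'z': 1}
i=3, x='z': counts = {'x': 2, 'z': 4}
i=4, x='y': counts = {'x': 2, 'z': 4, 'y': 4}
i=5, x='z': counts = {'x': 2, 'z': 9, 'y': 4}
i=6, x='x': counts = {'x': 8, 'z': 9, 'y': 4}
i=7, x='z': counts = {'x': 8, 'z': 16, 'y': 4}
i=8, x='x': counts = {'x': 16, 'z': 16, 'y': 4}
i=9, x='y': counts = {'x': 16, 'z': 16, 'y': 13}

{'x': 16, 'z': 16, 'y': 13}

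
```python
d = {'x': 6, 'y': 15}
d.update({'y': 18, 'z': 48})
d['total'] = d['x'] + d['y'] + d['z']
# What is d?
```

After line 1: d = {'x': 6, 'y': 15}
After line 2 (y overwritten, z added): d = {'x': 6, 'y': 18, 'z': 48}
After line 3 (total = 6 + 18 + 48 = 72): d = {'x': 6, 'y': 18, 'z': 48, 'total': 72}

{'x': 6, 'y': 18, 'z': 48, 'total': 72}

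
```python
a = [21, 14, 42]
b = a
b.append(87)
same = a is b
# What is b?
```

After line 1: a = [21, 14, 42]
After line 2 (b = a is an alias, same object): a = [21, 14, 42], b = [21, 14, 42]
After line 3 (b.append mutates the shared list): a = [21, 14, 42, 87], b = [21, 14, 42, 87]
After line 4 (same = a is b; same object -> True): same = True

[21, 14, 42, 87]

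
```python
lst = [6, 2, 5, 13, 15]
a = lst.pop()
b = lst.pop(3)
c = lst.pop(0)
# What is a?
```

After line 1: lst = [6, 2, 5, 13, 15]
After line 2 (pop() -> a = 15): lst = [6, 2, 5, 13]
After line 3 (pop(3) -> b = 13): lst = [6, 2, 5]
After line 4 (pop(0) -> c = 6): lst = [2, 5]

15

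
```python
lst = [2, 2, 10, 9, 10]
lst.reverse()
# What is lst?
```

[10, 9, 10, 2, 2]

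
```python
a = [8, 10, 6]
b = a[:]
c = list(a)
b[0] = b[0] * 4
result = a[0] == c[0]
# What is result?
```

After line 1: a = [8, 10, 6]
After line 2 (b = a[:], copy): a = [8, 10, 6], b = [8, 10, 6]
After line 3 (c = list(a) is a copy, new object): c = [8, 10, 6]
After line 4 (b[0] = 8 * 4 = 32; only b mutates (copy)): a = [8, 10, 6], b = [32, 10, 6], c = [8, 10, 6]
After line 5 (a[0] = 8, c[0] = 8; result = True)

True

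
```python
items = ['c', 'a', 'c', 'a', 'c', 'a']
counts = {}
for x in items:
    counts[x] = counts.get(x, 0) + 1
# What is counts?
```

Initial: counts = {}, items = ['c', 'a', 'c', 'a', 'c', 'a']
See 'c': counts = {'c': 1}
See 'a': counts = {'c': 1, 'a': 1}
See 'c': counts = {'c': 2, 'a': 1}
See 'a': counts = {'c': 2, 'a': 2}
See 'c': counts = {'c': 3, 'a': 2}
See 'a': counts = {'c': 3, 'a': 3}

{'c': 3, 'a': 3}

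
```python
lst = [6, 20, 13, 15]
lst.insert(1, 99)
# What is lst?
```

[6, 99, 20, 13, 15]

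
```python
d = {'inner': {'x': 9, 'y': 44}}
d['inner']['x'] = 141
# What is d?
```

After line 1: d = {'inner': {'x': 9, 'y': 44}}
After line 2 (inner x overwritten): d = {'inner': {'x': 141, 'y': 44}}

{'inner': {'x': 141, 'y': 44}}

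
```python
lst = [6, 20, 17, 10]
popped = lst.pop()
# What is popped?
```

10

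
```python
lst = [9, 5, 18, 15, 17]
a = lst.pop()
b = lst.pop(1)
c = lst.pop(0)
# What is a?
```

After line 1: lst = [9, 5, 18, 15, 17]
After line 2 (pop() -> a = 17): lst = [9, 5, 18, 15]
After line 3 (pop(1) -> b = 5): lst = [9, 18, 15]
After line 4 (pop(0) -> c = 9): lst = [18, 15]

17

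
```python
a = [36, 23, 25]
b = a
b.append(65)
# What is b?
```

After line 1: a = [36, 23, 25]
After line 2 (b = a is an alias, same object): a = [36, 23, 25], b = [36, 23, 25]
After line 3 (b.append mutates the shared list): a = [36, 23, 25, 65], b = [36, 23, 25, 65]

[36, 23, 25, 65]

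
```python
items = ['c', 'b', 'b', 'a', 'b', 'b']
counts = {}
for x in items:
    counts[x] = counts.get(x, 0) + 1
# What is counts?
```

Initial: counts = {}, items = ['c', 'b', 'b', 'a', 'b', 'b']
See 'c': counts = {'c': 1}
See 'b': counts = {'c': 1, 'b': 1}
See 'b': counts = {'c': 1, 'b': 2}
See 'a': counts = {'c': 1, 'b': 2, 'a': 1}
See 'b': counts = {'c': 1, 'b': 3, 'a': 1}
See 'b': counts = {'c': 1, 'b': 4, 'a': 1}

{'c': 1, 'b': 4, 'a': 1}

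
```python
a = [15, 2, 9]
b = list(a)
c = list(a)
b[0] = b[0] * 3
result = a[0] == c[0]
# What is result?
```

After line 1: a = [15, 2, 9]
After line 2 (b = list(a), copy): a = [15, 2, 9], b = [15, 2, 9]
After line 3 (c = list(a) is a copy, new object): c = [15, 2, 9]
After line 4 (b[0] = 15 * 3 = 45; only b mutates (copy)): a = [15, 2, 9], b = [45, 2, 9], c = [15, 2, 9]
After line 5 (a[0] = 15, c[0] = 15; result = True)

True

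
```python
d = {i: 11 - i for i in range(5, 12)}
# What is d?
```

{5: 6, 6: 5, 7: 4, 8: 3, 9: 2, 10: 1, 11: 0}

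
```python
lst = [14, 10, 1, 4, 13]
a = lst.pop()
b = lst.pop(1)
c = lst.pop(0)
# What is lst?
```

After line 1: lst = [14, 10, 1, 4, 13]
After line 2 (pop() -> a = 13): lst = [14, 10, 1, 4]
After line 3 (pop(1) -> b = 10): lst = [14, 1, 4]
After line 4 (pop(0) -> c = 14): lst = [1, 4]

[1, 4]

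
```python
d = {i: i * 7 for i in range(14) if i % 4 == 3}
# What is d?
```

{3: 21, 7: 49, 11: 77}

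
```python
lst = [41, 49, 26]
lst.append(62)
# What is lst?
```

[41, 49, 26, 62]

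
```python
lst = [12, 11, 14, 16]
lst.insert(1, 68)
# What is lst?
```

[12, 68, 11, 14, 16]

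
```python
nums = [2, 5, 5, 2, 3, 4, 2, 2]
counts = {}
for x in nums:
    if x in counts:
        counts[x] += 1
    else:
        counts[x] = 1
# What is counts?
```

Initial: counts = {}, nums = [2, 5, 5, 2, 3, 4, 2, 2]
See 2: counts = {2: 1}
See 5: counts = {2: 1, 5: 1}
See 5: counts = {2: 1, 5: 2}
See 2: counts = {2: 2, 5: 2}
See 3: counts = {2: 2, 5: 2, 3: 1}
See 4: counts = {2: 2, 5: 2, 3: 1, 4: 1}
See 2: counts = {2: 3, 5: 2, 3: 1, 4: 1}
See 2: counts = {2: 4, 5: 2, 3: 1, 4: 1}

{2: 4, 5: 2, 3: 1, 4: 1}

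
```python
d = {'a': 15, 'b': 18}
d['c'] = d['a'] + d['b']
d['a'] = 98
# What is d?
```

After line 1: d = {'a': 15, 'b': 18}
After line 2 (d['c'] = 15 + 18): d = {'a': 15, 'b': 18, 'c': 33}
After line 3: d = {'a': 98, 'b': 18, 'c': 33}

{'a': 98, 'b': 18, 'c': 33}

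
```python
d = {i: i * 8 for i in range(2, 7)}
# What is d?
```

{2: 16, 3: 24, 4: 32, 5: 40, 6: 48}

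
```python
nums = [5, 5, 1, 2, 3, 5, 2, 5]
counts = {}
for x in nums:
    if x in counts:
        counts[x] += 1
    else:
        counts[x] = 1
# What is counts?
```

Initial: counts = {}, nums = [5, 5, 1, 2, 3, 5, 2, 5]
See 5: counts = {5: 1}
See 5: counts = {5: 2}
See 1: counts = {5: 2, 1: 1}
See 2: counts = {5: 2, 1: 1, 2: 1}
See 3: counts = {5: 2, 1: 1, 2: 1, 3: 1}
See 5: counts = {5: 3, 1: 1, 2: 1, 3: 1}
See 2: counts = {5: 3, 1: 1, 2: 2, 3: 1}
See 5: counts = {5: 4, 1: 1, 2: 2, 3: 1}

{5: 4, 1: 1, 2: 2, 3: 1}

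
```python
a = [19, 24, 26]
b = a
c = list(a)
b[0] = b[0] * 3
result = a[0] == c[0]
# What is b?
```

After line 1: a = [19, 24, 26]
After line 2 (b = a, alias): a = [19, 24, 26], b = [19, 24, 26]
After line 3 (c = list(a) is a copy, new object): c = [19, 24, 26]
After line 4 (b[0] = 19 * 3 = 57; mutates shared a/b): a = b = [57, 24, 26], c = [19, 24, 26]
After line 5 (a[0] = 57, c[0] = 19; result = False)

[57, 24, 26]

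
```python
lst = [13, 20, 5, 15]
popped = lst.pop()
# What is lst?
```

[13, 20, 5]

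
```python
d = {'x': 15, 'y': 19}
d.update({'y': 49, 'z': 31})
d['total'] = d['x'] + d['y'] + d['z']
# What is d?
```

After line 1: d = {'x': 15, 'y': 19}
After line 2 (y overwritten, z added): d = {'x': 15, 'y': 49, 'z': 31}
After line 3 (total = 15 + 49 + 31 = 95): d = {'x': 15, 'y': 49, 'z': 31, 'total': 95}

{'x': 15, 'y': 49, 'z': 31, 'total': 95}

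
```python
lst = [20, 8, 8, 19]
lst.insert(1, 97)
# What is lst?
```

[20, 97, 8, 8, 19]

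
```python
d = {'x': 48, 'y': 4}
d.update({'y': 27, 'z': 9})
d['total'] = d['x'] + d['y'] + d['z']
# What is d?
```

After line 1: d = {'x': 48, 'y': 4}
After line 2 (y overwritten, z added): d = {'x': 48, 'y': 27, 'z': 9}
After line 3 (total = 48 + 27 + 9 = 84): d = {'x': 48, 'y': 27, 'z': 9, 'total': 84}

{'x': 48, 'y': 27, 'z': 9, 'total': 84}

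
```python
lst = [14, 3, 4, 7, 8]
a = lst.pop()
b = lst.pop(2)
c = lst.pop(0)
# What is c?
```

After line 1: lst = [14, 3, 4, 7, 8]
After line 2 (pop() -> a = 8): lst = [14, 3, 4, 7]
After line 3 (pop(2) -> b = 4): lst = [14, 3, 7]
After line 4 (pop(0) -> c = 14): lst = [3, 7]

14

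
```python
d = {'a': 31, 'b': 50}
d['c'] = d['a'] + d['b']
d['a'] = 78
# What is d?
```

After line 1: d = {'a': 31, 'b': 50}
After line 2 (d['c'] = 31 + 50): d = {'a': 31, 'b': 50, 'c': 81}
After line 3: d = {'a': 78, 'b': 50, 'c': 81}

{'a': 78, 'b': 50, 'c': 81}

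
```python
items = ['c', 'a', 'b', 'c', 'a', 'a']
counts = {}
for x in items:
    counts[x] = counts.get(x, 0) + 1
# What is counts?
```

Initial: counts = {}, items = ['c', 'a', 'b', 'c', 'a', 'a']
See 'c': counts = {'c': 1}
See 'a': counts = {'c': 1, 'a': 1}
See 'b': counts = {'c': 1, 'a': 1, 'b': 1}
See 'c': counts = {'c': 2, 'a': 1, 'b': 1}
See 'a': counts = {'c': 2, 'a': 2, 'b': 1}
See 'a': counts = {'c': 2, 'a': 3, 'b': 1}

{'c': 2, 'a': 3, 'b': 1}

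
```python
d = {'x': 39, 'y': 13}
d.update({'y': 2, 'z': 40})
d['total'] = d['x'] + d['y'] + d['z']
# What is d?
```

After line 1: d = {'x': 39, 'y': 13}
After line 2 (y overwritten, z added): d = {'x': 39, 'y': 2, 'z': 40}
After line 3 (total = 39 + 2 + 40 = 81): d = {'x': 39, 'y': 2, 'z': 40, 'total': 81}

{'x': 39, 'y': 2, 'z': 40, 'total': 81}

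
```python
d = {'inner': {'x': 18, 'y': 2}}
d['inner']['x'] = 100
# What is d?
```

After line 1: d = {'inner': {'x': 18, 'y': 2}}
After line 2 (inner x overwritten): d = {'inner': {'x': 100, 'y': 2}}

{'inner': {'x': 100, 'y': 2}}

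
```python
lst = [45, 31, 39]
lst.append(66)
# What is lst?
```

[45, 31, 39, 66]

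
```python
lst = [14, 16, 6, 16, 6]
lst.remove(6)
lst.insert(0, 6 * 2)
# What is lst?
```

After line 1: lst = [14, 16, 6, 16, 6]
After line 2 (remove first 6): lst = [14, 16, 16, 6]
After line 3 (insert 12 at index 0): lst = [12, 14, 16, 16, 6]

[12, 14, 16, 16, 6]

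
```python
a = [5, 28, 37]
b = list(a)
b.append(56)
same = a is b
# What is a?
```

After line 1: a = [5, 28, 37]
After line 2 (b = list(a) is a shallow copy, new object): a = [5, 28, 37], b = [5, 28, 37]
After line 3 (append only mutates b): a = [5, 28, 37], b = [5, 28, 37, 56]
After line 4 (same = a is b; different objects -> False): same = False

[5, 28, 37]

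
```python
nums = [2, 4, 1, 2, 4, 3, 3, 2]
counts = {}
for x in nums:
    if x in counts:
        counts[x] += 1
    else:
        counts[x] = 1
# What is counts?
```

Initial: counts = {}, nums = [2, 4, 1, 2, 4, 3, 3, 2]
See 2: counts = {2: 1}
See 4: counts = {2: 1, 4: 1}
See 1: counts = {2: 1, 4: 1, 1: 1}
See 2: counts = {2: 2, 4: 1, 1: 1}
See 4: counts = {2: 2, 4: 2, 1: 1}
See 3: counts = {2: 2, 4: 2, 1: 1, 3: 1}
See 3: counts = {2: 2, 4: 2, 1: 1, 3: 2}
See 2: counts = {2: 3, 4: 2, 1: 1, 3: 2}

{2: 3, 4: 2, 1: 1, 3: 2}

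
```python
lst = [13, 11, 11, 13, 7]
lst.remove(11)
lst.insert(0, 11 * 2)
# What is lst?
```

After line 1: lst = [13, 11, 11, 13, 7]
After line 2 (remove first 11): lst = [13, 11, 13, 7]
After line 3 (insert 22 at index 0): lst = [22, 13, 11, 13, 7]

[22, 13, 11, 13, 7]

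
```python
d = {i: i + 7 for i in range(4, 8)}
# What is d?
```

{4: 11, 5: 12, 6: 13, 7: 14}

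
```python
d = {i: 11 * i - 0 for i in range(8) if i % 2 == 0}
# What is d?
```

{0: 0, 2: 22, 4: 44, 6: 66}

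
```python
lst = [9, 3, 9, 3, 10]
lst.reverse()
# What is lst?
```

[10, 3, 9, 3, 9]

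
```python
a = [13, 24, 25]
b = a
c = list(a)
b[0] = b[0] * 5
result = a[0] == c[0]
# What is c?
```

After line 1: a = [13, 24, 25]
After line 2 (b = a, alias): a = [13, 24, 25], b = [13, 24, 25]
After line 3 (c = list(a) is a copy, new object): c = [13, 24, 25]
After line 4 (b[0] = 13 * 5 = 65; mutates shared a/b): a = b = [65, 24, 25], c = [13, 24, 25]
After line 5 (a[0] = 65, c[0] = 13; result = False)

[13, 24, 25]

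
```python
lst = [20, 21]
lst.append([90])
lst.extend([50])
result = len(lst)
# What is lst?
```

After line 1: lst = [20, 21]
After line 2 (append adds [90] as single element): lst = [20, 21, [90]]
After line 3 (extend unpacks [50], adds 50): lst = [20, 21, [90], 50]
After line 4: result = len(lst) = 4

[20, 21, [90], 50]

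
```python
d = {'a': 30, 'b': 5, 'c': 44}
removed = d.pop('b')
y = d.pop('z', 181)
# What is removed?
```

After line 1: d = {'a': 30, 'b': 5, 'c': 44}
After line 2 (pop 'b' returns 5): d = {'a': 30, 'c': 44}, removed = 5
After line 3 (pop 'z' missing, returns default 181): d = {'a': 30, 'c': 44}, y = 181

5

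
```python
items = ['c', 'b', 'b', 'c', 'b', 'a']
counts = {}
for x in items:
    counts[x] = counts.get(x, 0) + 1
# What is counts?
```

Initial: counts = {}, items = ['c', 'b', 'b', 'c', 'b', 'a']
See 'c': counts = {'c': 1}
See 'b': counts = {'c': 1, 'b': 1}
See 'b': counts = {'c': 1, 'b': 2}
See 'c': counts = {'c': 2, 'b': 2}
See 'b': counts = {'c': 2, 'b': 3}
See 'a': counts = {'c': 2, 'b': 3, 'a': 1}

{'c': 2, 'b': 3, 'a': 1}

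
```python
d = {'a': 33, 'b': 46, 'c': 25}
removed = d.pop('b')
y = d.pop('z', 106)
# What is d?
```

After line 1: d = {'a': 33, 'b': 46, 'c': 25}
After line 2 (pop 'b' returns 46): d = {'a': 33, 'c': 25}, removed = 46
After line 3 (pop 'z' missing, returns default 106): d = {'a': 33, 'c': 25}, y = 106

{'a': 33, 'c': 25}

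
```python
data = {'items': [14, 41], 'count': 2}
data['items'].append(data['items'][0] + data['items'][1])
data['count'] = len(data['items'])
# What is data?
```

After line 1: data = {'items': [14, 41], 'count': 2}
After line 2 (append 14 + 41 = 55): data = {'items': [14, 41, 55], 'count': 2}
After line 3 (count = len(items) = 3): data = {'items': [14, 41, 55], 'count': 3}

{'items': [14, 41, 55], 'count': 3}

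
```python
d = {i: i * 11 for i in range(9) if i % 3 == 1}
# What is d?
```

{1: 11, 4: 44, 7: 77}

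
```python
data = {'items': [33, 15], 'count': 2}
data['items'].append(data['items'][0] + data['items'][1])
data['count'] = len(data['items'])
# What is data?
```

After line 1: data = {'items': [33, 15], 'count': 2}
After line 2 (append 33 + 15 = 48): data = {'items': [33, 15, 48], 'count': 2}
After line 3 (count = len(items) = 3): data = {'items': [33, 15, 48], 'count': 3}

{'items': [33, 15, 48], 'count': 3}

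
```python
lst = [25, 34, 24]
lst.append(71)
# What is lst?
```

[25, 34, 24, 71]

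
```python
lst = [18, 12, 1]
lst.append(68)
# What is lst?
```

[18, 12, 1, 68]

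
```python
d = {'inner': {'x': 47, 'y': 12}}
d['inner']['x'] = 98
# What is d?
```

After line 1: d = {'inner': {'x': 47, 'y': 12}}
After line 2 (inner x overwritten): d = {'inner': {'x': 98, 'y': 12}}

{'inner': {'x': 98, 'y': 12}}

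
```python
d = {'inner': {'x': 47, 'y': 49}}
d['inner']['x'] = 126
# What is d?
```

After line 1: d = {'inner': {'x': 47, 'y': 49}}
After line 2 (inner x overwritten): d = {'inner': {'x': 126, 'y': 49}}

{'inner': {'x': 126, 'y': 49}}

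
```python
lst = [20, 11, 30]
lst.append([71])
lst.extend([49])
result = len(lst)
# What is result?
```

After line 1: lst = [20, 11, 30]
After line 2 (append adds [71] as single element): lst = [20, 11, 30, [71]]
After line 3 (extend unpacks [49], adds 49): lst = [20, 11, 30, [71], 49]
After line 4: result = len(lst) = 5

5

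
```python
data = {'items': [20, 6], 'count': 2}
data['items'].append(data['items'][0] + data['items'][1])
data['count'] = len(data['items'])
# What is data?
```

After line 1: data = {'items': [20, 6], 'count': 2}
After line 2 (append 20 + 6 = 26): data = {'items': [20, 6, 26], 'count': 2}
After line 3 (count = len(items) = 3): data = {'items': [20, 6, 26], 'count': 3}

{'items': [20, 6, 26], 'count': 3}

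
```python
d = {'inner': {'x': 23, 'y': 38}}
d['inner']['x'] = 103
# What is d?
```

After line 1: d = {'inner': {'x': 23, 'y': 38}}
After line 2 (inner x overwritten): d = {'inner': {'x': 103, 'y': 38}}

{'inner': {'x': 103, 'y': 38}}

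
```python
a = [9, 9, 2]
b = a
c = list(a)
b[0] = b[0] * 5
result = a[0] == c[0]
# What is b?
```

After line 1: a = [9, 9, 2]
After line 2 (b = a, alias): a = [9, 9, 2], b = [9, 9, 2]
After line 3 (c = list(a) is a copy, new object): c = [9, 9, 2]
After line 4 (b[0] = 9 * 5 = 45; mutates shared a/b): a = b = [45, 9, 2], c = [9, 9, 2]
After line 5 (a[0] = 45, c[0] = 9; result = False)

[45, 9, 2]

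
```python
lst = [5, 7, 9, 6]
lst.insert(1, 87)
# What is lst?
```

[5, 87, 7, 9, 6]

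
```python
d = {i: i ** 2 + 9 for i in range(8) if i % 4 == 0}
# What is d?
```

{0: 9, 4: 25}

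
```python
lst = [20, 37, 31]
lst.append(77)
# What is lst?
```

[20, 37, 31, 77]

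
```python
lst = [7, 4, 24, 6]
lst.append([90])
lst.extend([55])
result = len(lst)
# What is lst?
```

After line 1: lst = [7, 4, 24, 6]
After line 2 (append adds [90] as single element): lst = [7, 4, 24, 6, [90]]
After line 3 (extend unpacks [55], adds 55): lst = [7, 4, 24, 6, [90], 55]
After line 4: result = len(lst) = 6

[7, 4, 24, 6, [90], 55]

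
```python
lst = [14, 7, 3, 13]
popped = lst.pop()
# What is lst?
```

[14, 7, 3]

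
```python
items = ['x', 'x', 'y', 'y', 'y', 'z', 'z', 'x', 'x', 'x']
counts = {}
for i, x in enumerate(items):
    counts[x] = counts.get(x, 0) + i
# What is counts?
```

Initial: counts = {}, items = ['x', 'x', 'y', 'y', 'y', 'z', 'z', 'x', 'x', 'x']
i=0, x='x': counts = {'x': 0}
i=1, x='x': counts = {'x': 1}
i=2, x='y': counts = {'x': 1, 'y': 2}
i=3, x='y': counts = {'x': 1, 'y': 5}
i=4, x='y': counts = {'x': 1, 'y': 9}
i=5, x='z': counts = {'x': 1, 'y': 9, 'z': 5}
i=6, x='z': counts = {'x': 1, 'y': 9, 'z': 11}
i=7, x='x': counts = {'x': 8, 'y': 9, 'z': 11}
i=8, x='x': counts = {'x': 16, 'y': 9, 'z': 11}
i=9, x='x': counts = {'x': 25, 'y': 9, 'z': 11}

{'x': 25, 'y': 9, 'z': 11}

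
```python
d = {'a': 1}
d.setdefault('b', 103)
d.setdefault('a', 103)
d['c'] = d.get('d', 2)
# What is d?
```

After line 1: d = {'a': 1}
After line 2 (setdefault adds 'b'=103): d = {'a': 1, 'b': 103}
After line 3 (setdefault 'a' no-op, already exists): d = {'a': 1, 'b': 103}
After line 4 (get('d', 2) returns default since 'd' not in d): d = {'a': 1, 'b': 103, 'c': 2}

{'a': 1, 'b': 103, 'c': 2}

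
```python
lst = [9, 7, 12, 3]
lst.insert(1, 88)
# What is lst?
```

[9, 88, 7, 12, 3]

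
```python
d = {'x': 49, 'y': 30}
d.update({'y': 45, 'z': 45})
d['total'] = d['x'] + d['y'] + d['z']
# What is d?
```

After line 1: d = {'x': 49, 'y': 30}
After line 2 (y overwritten, z added): d = {'x': 49, 'y': 45, 'z': 45}
After line 3 (total = 49 + 45 + 45 = 139): d = {'x': 49, 'y': 45, 'z': 45, 'total': 139}

{'x': 49, 'y': 45, 'z': 45, 'total': 139}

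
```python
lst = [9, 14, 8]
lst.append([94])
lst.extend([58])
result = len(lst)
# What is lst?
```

After line 1: lst = [9, 14, 8]
After line 2 (append adds [94] as single element): lst = [9, 14, 8, [94]]
After line 3 (extend unpacks [58], adds 58): lst = [9, 14, 8, [94], 58]
After line 4: result = len(lst) = 5

[9, 14, 8, [94], 58]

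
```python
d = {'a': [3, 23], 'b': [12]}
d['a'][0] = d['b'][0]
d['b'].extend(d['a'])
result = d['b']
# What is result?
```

After line 1: d = {'a': [3, 23], 'b': [12]}
After line 2 (a[0] = b[0] = 12): d = {'a': [12, 23], 'b': [12]}
After line 3 (b.extend(a) appends [12, 23]): d = {'a': [12, 23], 'b': [12, 12, 23]}
After line 4: result = d['b'] = [12, 12, 23]

[12, 12, 23]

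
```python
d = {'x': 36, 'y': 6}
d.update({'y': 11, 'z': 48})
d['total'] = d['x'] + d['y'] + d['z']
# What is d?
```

After line 1: d = {'x': 36, 'y': 6}
After line 2 (y overwritten, z added): d = {'x': 36, 'y': 11, 'z': 48}
After line 3 (total = 36 + 11 + 48 = 95): d = {'x': 36, 'y': 11, 'z': 48, 'total': 95}

{'x': 36, 'y': 11, 'z': 48, 'total': 95}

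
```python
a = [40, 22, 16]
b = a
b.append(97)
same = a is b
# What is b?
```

After line 1: a = [40, 22, 16]
After line 2 (b = a is an alias, same object): a = [40, 22, 16], b = [40, 22, 16]
After line 3 (b.append mutates the shared list): a = [40, 22, 16, 97], b = [40, 22, 16, 97]
After line 4 (same = a is b; same object -> True): same = True

[40, 22, 16, 97]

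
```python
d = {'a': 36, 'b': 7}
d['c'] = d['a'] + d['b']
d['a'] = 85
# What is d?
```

After line 1: d = {'a': 36, 'b': 7}
After line 2 (d['c'] = 36 + 7): d = {'a': 36, 'b': 7, 'c': 43}
After line 3: d = {'a': 85, 'b': 7, 'c': 43}

{'a': 85, 'b': 7, 'c': 43}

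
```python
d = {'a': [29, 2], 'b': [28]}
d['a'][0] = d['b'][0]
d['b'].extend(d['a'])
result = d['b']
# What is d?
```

After line 1: d = {'a': [29, 2], 'b': [28]}
After line 2 (a[0] = b[0] = 28): d = {'a': [28, 2], 'b': [28]}
After line 3 (b.extend(a) appends [28, 2]): d = {'a': [28, 2], 'b': [28, 28, 2]}
After line 4: result = d['b'] = [28, 28, 2]

{'a': [28, 2], 'b': [28, 28, 2]}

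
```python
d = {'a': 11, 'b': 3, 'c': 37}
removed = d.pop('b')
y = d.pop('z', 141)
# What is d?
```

After line 1: d = {'a': 11, 'b': 3, 'c': 37}
After line 2 (pop 'b' returns 3): d = {'a': 11, 'c': 37}, removed = 3
After line 3 (pop 'z' missing, returns default 141): d = {'a': 11, 'c': 37}, y = 141

{'a': 11, 'c': 37}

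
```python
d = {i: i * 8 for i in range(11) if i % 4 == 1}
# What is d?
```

{1: 8, 5: 40, 9: 72}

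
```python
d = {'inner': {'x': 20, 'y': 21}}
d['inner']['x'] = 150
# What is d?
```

After line 1: d = {'inner': {'x': 20, 'y': 21}}
After line 2 (inner x overwritten): d = {'inner': {'x': 150, 'y': 21}}

{'inner': {'x': 150, 'y': 21}}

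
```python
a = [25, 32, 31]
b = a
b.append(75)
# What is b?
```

After line 1: a = [25, 32, 31]
After line 2 (b = a is an alias, same object): a = [25, 32, 31], b = [25, 32, 31]
After line 3 (b.append mutates the shared list): a = [25, 32, 31, 75], b = [25, 32, 31, 75]

[25, 32, 31, 75]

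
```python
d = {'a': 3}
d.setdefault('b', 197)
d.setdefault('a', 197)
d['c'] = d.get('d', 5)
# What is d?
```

After line 1: d = {'a': 3}
After line 2 (setdefault adds 'b'=197): d = {'a': 3, 'b': 197}
After line 3 (setdefault 'a' no-op, already exists): d = {'a': 3, 'b': 197}
After line 4 (get('d', 5) returns default since 'd' not in d): d = {'a': 3, 'b': 197, 'c': 5}

{'a': 3, 'b': 197, 'c': 5}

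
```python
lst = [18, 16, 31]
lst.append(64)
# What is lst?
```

[18, 16, 31, 64]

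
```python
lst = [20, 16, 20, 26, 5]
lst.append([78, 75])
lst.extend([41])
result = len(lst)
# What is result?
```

After line 1: lst = [20, 16, 20, 26, 5]
After line 2 (append adds [78, 75] as single element): lst = [20, 16, 20, 26, 5, [78, 75]]
After line 3 (extend unpacks [41], adds 41): lst = [20, 16, 20, 26, 5, [78, 75], 41]
After line 4: result = len(lst) = 7

7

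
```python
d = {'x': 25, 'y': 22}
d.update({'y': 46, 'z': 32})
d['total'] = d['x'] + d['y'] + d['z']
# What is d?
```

After line 1: d = {'x': 25, 'y': 22}
After line 2 (y overwritten, z added): d = {'x': 25, 'y': 46, 'z': 32}
After line 3 (total = 25 + 46 + 32 = 103): d = {'x': 25, 'y': 46, 'z': 32, 'total': 103}

{'x': 25, 'y': 46, 'z': 32, 'total': 103}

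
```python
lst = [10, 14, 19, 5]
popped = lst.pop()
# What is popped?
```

5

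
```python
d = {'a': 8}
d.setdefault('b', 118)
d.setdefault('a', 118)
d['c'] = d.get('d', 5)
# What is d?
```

After line 1: d = {'a': 8}
After line 2 (setdefault adds 'b'=118): d = {'a': 8, 'b': 118}
After line 3 (setdefault 'a' no-op, already exists): d = {'a': 8, 'b': 118}
After line 4 (get('d', 5) returns default since 'd' not in d): d = {'a': 8, 'b': 118, 'c': 5}

{'a': 8, 'b': 118, 'c': 5}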